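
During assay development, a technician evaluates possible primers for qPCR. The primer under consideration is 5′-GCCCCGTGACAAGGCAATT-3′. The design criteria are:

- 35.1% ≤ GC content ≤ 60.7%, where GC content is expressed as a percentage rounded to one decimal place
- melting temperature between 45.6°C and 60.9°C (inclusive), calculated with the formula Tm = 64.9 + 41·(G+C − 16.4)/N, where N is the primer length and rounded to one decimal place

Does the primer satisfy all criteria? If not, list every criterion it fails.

Base counts: A=5, T=3, G=5, C=6 (length 19).
GC content: GC 11/19 = 57.9% ✓
Tm: Tm = 64.9 + 41·(11 − 16.4)/19 = 53.2°C ✓

Meets all criteria.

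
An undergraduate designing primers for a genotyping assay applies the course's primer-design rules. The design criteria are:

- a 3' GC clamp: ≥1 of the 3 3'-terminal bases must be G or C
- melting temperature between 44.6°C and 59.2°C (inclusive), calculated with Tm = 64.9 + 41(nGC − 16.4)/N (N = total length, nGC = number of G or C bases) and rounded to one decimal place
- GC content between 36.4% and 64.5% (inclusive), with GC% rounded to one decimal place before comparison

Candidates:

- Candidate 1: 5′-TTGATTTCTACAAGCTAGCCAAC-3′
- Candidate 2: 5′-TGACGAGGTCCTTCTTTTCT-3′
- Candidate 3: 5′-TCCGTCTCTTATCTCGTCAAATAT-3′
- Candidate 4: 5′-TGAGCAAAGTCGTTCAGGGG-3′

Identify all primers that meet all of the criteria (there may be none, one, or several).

Candidate 1, Candidate 2 and Candidate 4.

Candidate 1 (23 nt, A=7 T=7 G=3 C=6): 3' end AAC has 1 G/C ✓; Tm = 64.9 + 41·(9 − 16.4)/23 = 51.7°C ✓; GC 9/23 = 39.1% ✓ — passes.
Candidate 2 (20 nt, A=2 T=9 G=4 C=5): 3' end TCT has 1 G/C ✓; Tm = 64.9 + 41·(9 − 16.4)/20 = 49.7°C ✓; GC 9/20 = 45.0% ✓ — passes.
Candidate 3 (24 nt, A=5 T=10 G=2 C=7): 3' end TAT has 0 G/C, need ≥1 ✗; Tm = 64.9 + 41·(9 − 16.4)/24 = 52.3°C ✓; GC 9/24 = 37.5% ✓ — fails.
Candidate 4 (20 nt, A=5 T=4 G=8 C=3): 3' end GGG has 3 G/C ✓; Tm = 64.9 + 41·(11 − 16.4)/20 = 53.8°C ✓; GC 11/20 = 55.0% ✓ — passes.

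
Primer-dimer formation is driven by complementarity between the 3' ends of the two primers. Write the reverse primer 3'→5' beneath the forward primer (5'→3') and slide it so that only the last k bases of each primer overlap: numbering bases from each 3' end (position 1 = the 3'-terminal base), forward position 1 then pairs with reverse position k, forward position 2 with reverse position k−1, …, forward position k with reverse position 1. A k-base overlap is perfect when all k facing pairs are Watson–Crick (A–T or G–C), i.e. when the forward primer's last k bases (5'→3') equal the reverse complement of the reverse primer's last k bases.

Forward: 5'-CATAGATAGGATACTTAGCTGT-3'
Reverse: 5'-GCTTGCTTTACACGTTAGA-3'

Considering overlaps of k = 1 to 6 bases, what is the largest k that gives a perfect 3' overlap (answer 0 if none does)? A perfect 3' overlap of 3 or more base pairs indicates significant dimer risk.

Longest perfect overlap: 1 complementary base pair; below the dimer-risk threshold (threshold 3).

Last 6 bases (5'→3') — forward …AGCTGT, reverse …GTTAGA.
Reverse complement of the reverse primer's last 6 bases: TCTAAC; its first k bases are the reverse complement of the reverse primer's last k bases, so a perfect k-base overlap needs the forward primer's last k bases to equal them.
Comparing (forward last k vs required): k=1: T vs T ✓; k=2: GT vs TC ✗; k=3: TGT vs TCT ✗; k=4: CTGT vs TCTA ✗; k=5: GCTGT vs TCTAA ✗; k=6: AGCTGT vs TCTAAC ✗.
Only k = 1 is perfect, so the longest perfect 3' overlap is 1.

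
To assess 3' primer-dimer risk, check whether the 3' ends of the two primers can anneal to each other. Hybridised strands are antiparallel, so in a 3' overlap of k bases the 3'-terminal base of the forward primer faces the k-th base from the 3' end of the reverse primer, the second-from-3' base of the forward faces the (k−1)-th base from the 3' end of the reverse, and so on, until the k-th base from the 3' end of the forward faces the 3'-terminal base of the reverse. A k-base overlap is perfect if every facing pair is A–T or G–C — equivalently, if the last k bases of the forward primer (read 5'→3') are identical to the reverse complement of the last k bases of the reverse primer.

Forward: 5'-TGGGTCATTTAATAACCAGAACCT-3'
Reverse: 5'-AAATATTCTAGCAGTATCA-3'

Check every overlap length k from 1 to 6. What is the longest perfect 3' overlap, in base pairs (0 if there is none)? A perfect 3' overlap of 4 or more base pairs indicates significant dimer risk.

Last 6 bases (5'→3') — forward …GAACCT, reverse …GTATCA.
Reverse complement of the reverse primer's last 6 bases: TGATAC; its first k bases are the reverse complement of the reverse primer's last k bases, so a perfect k-base overlap needs the forward primer's last k bases to equal them.
Comparing (forward last k vs required): k=1: T vs T ✓; k=2: CT vs TG ✗; k=3: CCT vs TGA ✗; k=4: ACCT vs TGAT ✗; k=5: AACCT vs TGATA ✗; k=6: GAACCT vs TGATAC ✗.
Only k = 1 is perfect, so the longest perfect 3' overlap is 1.

Longest perfect overlap: 1 complementary base pair; below the dimer-risk threshold (threshold 4).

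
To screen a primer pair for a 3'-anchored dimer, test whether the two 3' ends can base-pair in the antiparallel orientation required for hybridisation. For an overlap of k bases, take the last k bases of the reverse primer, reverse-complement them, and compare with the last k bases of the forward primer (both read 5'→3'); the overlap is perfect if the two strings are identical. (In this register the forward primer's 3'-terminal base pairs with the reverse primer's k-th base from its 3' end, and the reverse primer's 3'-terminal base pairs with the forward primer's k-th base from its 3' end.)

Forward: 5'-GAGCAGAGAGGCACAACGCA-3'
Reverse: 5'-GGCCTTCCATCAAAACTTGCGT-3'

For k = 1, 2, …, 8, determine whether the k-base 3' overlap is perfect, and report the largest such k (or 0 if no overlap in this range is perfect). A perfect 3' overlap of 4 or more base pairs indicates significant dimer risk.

Longest perfect overlap: 5 complementary base pairs; significant dimer risk (threshold 4).

Last 8 bases (5'→3') — forward …ACAACGCA, reverse …ACTTGCGT.
Reverse complement of the reverse primer's last 8 bases: ACGCAAGT; its first k bases are the reverse complement of the reverse primer's last k bases, so a perfect k-base overlap needs the forward primer's last k bases to equal them.
Comparing (forward last k vs required): k=1: A vs A ✓; k=2: CA vs AC ✗; k=3: GCA vs ACG ✗; k=4: CGCA vs ACGC ✗; k=5: ACGCA vs ACGCA ✓; k=6: AACGCA vs ACGCAA ✗; k=7: CAACGCA vs ACGCAAG ✗; k=8: ACAACGCA vs ACGCAAGT ✗.
Perfect overlaps at k = 1, 5; the largest is 5.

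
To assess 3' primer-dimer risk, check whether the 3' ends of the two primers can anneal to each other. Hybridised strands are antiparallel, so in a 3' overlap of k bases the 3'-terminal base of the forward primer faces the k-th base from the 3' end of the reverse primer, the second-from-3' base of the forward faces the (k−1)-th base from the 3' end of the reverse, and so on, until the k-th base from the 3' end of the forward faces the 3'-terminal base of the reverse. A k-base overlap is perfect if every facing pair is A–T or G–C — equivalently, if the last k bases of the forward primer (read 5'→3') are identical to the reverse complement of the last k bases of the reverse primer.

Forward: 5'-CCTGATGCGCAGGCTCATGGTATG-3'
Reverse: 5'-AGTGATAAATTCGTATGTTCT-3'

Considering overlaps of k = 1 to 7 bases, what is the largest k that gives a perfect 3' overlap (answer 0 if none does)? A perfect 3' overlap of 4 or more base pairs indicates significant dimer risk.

Last 7 bases (5'→3') — forward …TGGTATG, reverse …ATGTTCT.
Reverse complement of the reverse primer's last 7 bases: AGAACAT; its first k bases are the reverse complement of the reverse primer's last k bases, so a perfect k-base overlap needs the forward primer's last k bases to equal them.
Comparing (forward last k vs required): k=1: G vs A ✗; k=2: TG vs AG ✗; k=3: ATG vs AGA ✗; k=4: TATG vs AGAA ✗; k=5: GTATG vs AGAAC ✗; k=6: GGTATG vs AGAACA ✗; k=7: TGGTATG vs AGAACAT ✗.
No overlap length from 1 to 7 is perfect, so the longest perfect 3' overlap is 0.

Longest perfect overlap: 0 complementary base pairs; below the dimer-risk threshold (threshold 4).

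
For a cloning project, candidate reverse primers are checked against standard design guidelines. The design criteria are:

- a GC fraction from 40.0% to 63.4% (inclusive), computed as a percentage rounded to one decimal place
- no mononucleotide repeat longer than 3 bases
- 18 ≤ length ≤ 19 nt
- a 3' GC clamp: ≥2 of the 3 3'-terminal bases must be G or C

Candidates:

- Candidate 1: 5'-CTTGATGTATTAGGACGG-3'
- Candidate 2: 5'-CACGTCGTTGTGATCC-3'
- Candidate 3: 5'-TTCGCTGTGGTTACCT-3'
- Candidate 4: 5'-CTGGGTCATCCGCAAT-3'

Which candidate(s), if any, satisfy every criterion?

Candidate 1 only.

Candidate 1 (18 nt, A=4 T=6 G=6 C=2): GC 8/18 = 44.4% ✓; longest run = 2 ✓; length 18 ✓; 3' end CGG has 3 G/C ✓ — passes.
Candidate 2 (16 nt, A=2 T=5 G=4 C=5): GC 9/16 = 56.3% ✓; longest run = 2 ✓; length 16, outside 18–19 ✗; 3' end TCC has 2 G/C ✓ — fails.
Candidate 3 (16 nt, A=1 T=7 G=4 C=4): GC 8/16 = 50.0% ✓; longest run = 2 ✓; length 16, outside 18–19 ✗; 3' end CCT has 2 G/C ✓ — fails.
Candidate 4 (16 nt, A=3 T=4 G=4 C=5): GC 9/16 = 56.3% ✓; longest run = 3 ✓; length 16, outside 18–19 ✗; 3' end AAT has 0 G/C, need ≥2 ✗ — fails.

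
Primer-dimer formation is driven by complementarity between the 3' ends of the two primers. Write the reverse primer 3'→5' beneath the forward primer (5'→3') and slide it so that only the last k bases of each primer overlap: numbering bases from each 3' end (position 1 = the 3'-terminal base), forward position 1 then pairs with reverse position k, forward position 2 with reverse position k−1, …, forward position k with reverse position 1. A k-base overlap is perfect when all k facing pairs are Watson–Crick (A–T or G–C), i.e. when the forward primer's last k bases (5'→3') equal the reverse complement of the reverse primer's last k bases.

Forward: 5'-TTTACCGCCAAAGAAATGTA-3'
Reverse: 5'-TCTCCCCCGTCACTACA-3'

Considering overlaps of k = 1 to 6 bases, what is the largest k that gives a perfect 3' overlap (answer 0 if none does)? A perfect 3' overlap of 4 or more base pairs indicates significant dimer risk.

Last 6 bases (5'→3') — forward …AATGTA, reverse …ACTACA.
Reverse complement of the reverse primer's last 6 bases: TGTAGT; its first k bases are the reverse complement of the reverse primer's last k bases, so a perfect k-base overlap needs the forward primer's last k bases to equal them.
Comparing (forward last k vs required): k=1: A vs T ✗; k=2: TA vs TG ✗; k=3: GTA vs TGT ✗; k=4: TGTA vs TGTA ✓; k=5: ATGTA vs TGTAG ✗; k=6: AATGTA vs TGTAGT ✗.
Only k = 4 is perfect, so the longest perfect 3' overlap is 4.

Longest perfect overlap: 4 complementary base pairs; significant dimer risk (threshold 4).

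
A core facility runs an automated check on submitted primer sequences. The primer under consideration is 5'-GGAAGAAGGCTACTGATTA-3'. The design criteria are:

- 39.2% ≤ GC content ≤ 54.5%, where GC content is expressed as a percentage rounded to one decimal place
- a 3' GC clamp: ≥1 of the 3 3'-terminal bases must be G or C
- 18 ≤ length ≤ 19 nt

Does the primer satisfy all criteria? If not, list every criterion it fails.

Base counts: A=7, T=4, G=6, C=2 (length 19).
GC content: GC 8/19 = 42.1% ✓
GC clamp: 3' end TTA has 0 G/C, need ≥1 ✗
length: length 19 ✓

Fails: GC clamp.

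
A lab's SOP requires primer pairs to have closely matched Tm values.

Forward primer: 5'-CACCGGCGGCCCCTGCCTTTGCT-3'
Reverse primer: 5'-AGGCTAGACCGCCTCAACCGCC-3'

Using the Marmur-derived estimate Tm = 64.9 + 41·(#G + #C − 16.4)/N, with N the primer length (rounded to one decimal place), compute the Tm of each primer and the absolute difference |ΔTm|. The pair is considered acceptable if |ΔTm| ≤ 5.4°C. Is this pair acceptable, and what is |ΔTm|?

Forward: G+C = 17, N = 23 → Tm = 64.9 + 41·(17 − 16.4)/23 = 66.0°C.
Reverse: G+C = 15, N = 22 → Tm = 64.9 + 41·(15 − 16.4)/22 = 62.3°C.
|ΔTm| = |66.0 − 62.3| = 3.7°C, ≤ 5.4°C.

|ΔTm| = 3.7°C; the pair is acceptable.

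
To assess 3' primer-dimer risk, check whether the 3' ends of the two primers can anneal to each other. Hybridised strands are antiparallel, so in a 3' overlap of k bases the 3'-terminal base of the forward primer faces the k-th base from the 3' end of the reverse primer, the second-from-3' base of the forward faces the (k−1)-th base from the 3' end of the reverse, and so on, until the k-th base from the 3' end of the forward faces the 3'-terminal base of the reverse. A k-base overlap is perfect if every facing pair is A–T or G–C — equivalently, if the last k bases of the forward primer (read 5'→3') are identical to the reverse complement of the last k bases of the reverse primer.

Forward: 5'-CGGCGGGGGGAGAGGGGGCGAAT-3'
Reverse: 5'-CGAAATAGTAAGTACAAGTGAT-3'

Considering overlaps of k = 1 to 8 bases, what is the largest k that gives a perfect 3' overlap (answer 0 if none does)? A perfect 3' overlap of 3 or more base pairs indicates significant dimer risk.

Last 8 bases (5'→3') — forward …GGGCGAAT, reverse …CAAGTGAT.
Reverse complement of the reverse primer's last 8 bases: ATCACTTG; its first k bases are the reverse complement of the reverse primer's last k bases, so a perfect k-base overlap needs the forward primer's last k bases to equal them.
Comparing (forward last k vs required): k=1: T vs A ✗; k=2: AT vs AT ✓; k=3: AAT vs ATC ✗; k=4: GAAT vs ATCA ✗; k=5: CGAAT vs ATCAC ✗; k=6: GCGAAT vs ATCACT ✗; k=7: GGCGAAT vs ATCACTT ✗; k=8: GGGCGAAT vs ATCACTTG ✗.
Only k = 2 is perfect, so the longest perfect 3' overlap is 2.

Longest perfect overlap: 2 complementary base pairs; below the dimer-risk threshold (threshold 3).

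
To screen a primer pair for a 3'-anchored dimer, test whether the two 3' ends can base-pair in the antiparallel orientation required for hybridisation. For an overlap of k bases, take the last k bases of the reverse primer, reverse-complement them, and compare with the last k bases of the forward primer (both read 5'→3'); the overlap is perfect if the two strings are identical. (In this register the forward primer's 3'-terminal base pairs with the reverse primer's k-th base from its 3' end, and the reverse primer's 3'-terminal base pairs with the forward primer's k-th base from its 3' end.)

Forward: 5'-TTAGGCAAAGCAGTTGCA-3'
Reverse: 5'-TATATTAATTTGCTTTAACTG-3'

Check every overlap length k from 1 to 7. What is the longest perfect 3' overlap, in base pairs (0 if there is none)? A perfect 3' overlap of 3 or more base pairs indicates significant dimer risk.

Longest perfect overlap: 2 complementary base pairs; below the dimer-risk threshold (threshold 3).

Last 7 bases (5'→3') — forward …AGTTGCA, reverse …TTAACTG.
Reverse complement of the reverse primer's last 7 bases: CAGTTAA; its first k bases are the reverse complement of the reverse primer's last k bases, so a perfect k-base overlap needs the forward primer's last k bases to equal them.
Comparing (forward last k vs required): k=1: A vs C ✗; k=2: CA vs CA ✓; k=3: GCA vs CAG ✗; k=4: TGCA vs CAGT ✗; k=5: TTGCA vs CAGTT ✗; k=6: GTTGCA vs CAGTTA ✗; k=7: AGTTGCA vs CAGTTAA ✗.
Only k = 2 is perfect, so the longest perfect 3' overlap is 2.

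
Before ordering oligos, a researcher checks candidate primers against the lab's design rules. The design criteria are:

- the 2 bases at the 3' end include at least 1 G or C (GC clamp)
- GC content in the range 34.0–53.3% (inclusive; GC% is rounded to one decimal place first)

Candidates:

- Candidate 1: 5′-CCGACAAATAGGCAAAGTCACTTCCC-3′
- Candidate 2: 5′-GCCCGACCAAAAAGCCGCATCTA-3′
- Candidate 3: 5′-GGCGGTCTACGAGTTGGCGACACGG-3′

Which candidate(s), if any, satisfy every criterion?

Candidate 1 only.

Candidate 1 (26 nt, A=9 T=4 G=4 C=9): 3' end CC has 2 G/C ✓; GC 13/26 = 50.0% ✓ — passes.
Candidate 2 (23 nt, A=8 T=2 G=4 C=9): 3' end TA has 0 G/C, need ≥1 ✗; GC 13/23 = 56.5%, outside 34.0–53.3% ✗ — fails.
Candidate 3 (25 nt, A=4 T=4 G=11 C=6): 3' end GG has 2 G/C ✓; GC 17/25 = 68.0%, outside 34.0–53.3% ✗ — fails.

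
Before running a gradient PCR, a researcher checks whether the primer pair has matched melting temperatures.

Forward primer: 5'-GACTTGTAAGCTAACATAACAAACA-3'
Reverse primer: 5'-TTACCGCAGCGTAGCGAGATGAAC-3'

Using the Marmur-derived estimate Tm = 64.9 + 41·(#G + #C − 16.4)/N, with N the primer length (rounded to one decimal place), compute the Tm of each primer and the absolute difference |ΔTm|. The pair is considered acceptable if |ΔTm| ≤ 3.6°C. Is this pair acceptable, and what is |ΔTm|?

|ΔTm| = 8.0°C; the pair is not acceptable.

Forward: G+C = 8, N = 25 → Tm = 64.9 + 41·(8 − 16.4)/25 = 51.1°C.
Reverse: G+C = 13, N = 24 → Tm = 64.9 + 41·(13 − 16.4)/24 = 59.1°C.
|ΔTm| = |51.1 − 59.1| = 8.0°C, > 3.6°C.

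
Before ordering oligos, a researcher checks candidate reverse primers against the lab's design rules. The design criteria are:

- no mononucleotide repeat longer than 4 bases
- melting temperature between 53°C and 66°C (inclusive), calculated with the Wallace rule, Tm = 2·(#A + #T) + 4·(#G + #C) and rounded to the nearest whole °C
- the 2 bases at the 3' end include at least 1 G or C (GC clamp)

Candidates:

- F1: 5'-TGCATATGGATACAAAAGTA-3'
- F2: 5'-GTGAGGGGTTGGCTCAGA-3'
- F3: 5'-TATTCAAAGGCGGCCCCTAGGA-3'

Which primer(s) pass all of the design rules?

F1 (20 nt, A=9 T=5 G=4 C=2): longest run = 4 ✓; Tm = 2·14 + 4·6 = 52°C, outside 53–66°C ✗; 3' end TA has 0 G/C, need ≥1 ✗ — fails.
F2 (18 nt, A=3 T=4 G=9 C=2): longest run = 4 ✓; Tm = 2·7 + 4·11 = 58°C ✓; 3' end GA has 1 G/C ✓ — passes.
F3 (22 nt, A=6 T=4 G=6 C=6): longest run = 4 ✓; Tm = 2·10 + 4·12 = 68°C, outside 53–66°C ✗; 3' end GA has 1 G/C ✓ — fails.

F2 only.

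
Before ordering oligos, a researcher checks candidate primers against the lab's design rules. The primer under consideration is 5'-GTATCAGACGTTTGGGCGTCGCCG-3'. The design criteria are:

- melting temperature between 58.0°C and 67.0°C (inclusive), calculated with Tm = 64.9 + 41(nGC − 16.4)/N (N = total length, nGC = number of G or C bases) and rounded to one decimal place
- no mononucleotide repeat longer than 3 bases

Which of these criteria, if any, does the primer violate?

Base counts: A=3, T=6, G=9, C=6 (length 24).
Tm: Tm = 64.9 + 41·(15 − 16.4)/24 = 62.5°C ✓
homopolymer run: longest run = 3 ✓

Meets all criteria.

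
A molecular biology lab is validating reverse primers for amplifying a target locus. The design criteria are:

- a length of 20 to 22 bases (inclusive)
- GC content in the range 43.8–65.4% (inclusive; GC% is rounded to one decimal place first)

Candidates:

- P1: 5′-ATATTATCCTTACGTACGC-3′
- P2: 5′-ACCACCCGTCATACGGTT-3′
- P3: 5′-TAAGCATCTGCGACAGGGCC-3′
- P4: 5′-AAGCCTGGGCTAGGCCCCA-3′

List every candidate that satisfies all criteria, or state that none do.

P1 (19 nt, A=5 T=7 G=2 C=5): length 19, outside 20–22 ✗; GC 7/19 = 36.8%, outside 43.8–65.4% ✗ — fails.
P2 (18 nt, A=4 T=4 G=3 C=7): length 18, outside 20–22 ✗; GC 10/18 = 55.6% ✓ — fails.
P3 (20 nt, A=5 T=3 G=6 C=6): length 20 ✓; GC 12/20 = 60.0% ✓ — passes.
P4 (19 nt, A=4 T=2 G=6 C=7): length 19, outside 20–22 ✗; GC 13/19 = 68.4%, outside 43.8–65.4% ✗ — fails.

P3 only.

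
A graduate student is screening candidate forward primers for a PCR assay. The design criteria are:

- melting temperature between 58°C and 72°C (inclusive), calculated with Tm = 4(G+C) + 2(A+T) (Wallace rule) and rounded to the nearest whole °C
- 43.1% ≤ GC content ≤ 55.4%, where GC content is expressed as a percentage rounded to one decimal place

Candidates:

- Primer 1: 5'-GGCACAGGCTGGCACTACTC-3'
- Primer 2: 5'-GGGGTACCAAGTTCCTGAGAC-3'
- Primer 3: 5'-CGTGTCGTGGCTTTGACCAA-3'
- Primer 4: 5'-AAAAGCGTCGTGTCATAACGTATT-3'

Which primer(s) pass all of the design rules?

Primer 3 only.

Primer 1 (20 nt, A=4 T=3 G=6 C=7): Tm = 2·7 + 4·13 = 66°C ✓; GC 13/20 = 65.0%, outside 43.1–55.4% ✗ — fails.
Primer 2 (21 nt, A=5 T=4 G=7 C=5): Tm = 2·9 + 4·12 = 66°C ✓; GC 12/21 = 57.1%, outside 43.1–55.4% ✗ — fails.
Primer 3 (20 nt, A=3 T=6 G=6 C=5): Tm = 2·9 + 4·11 = 62°C ✓; GC 11/20 = 55.0% ✓ — passes.
Primer 4 (24 nt, A=8 T=7 G=5 C=4): Tm = 2·15 + 4·9 = 66°C ✓; GC 9/24 = 37.5%, outside 43.1–55.4% ✗ — fails.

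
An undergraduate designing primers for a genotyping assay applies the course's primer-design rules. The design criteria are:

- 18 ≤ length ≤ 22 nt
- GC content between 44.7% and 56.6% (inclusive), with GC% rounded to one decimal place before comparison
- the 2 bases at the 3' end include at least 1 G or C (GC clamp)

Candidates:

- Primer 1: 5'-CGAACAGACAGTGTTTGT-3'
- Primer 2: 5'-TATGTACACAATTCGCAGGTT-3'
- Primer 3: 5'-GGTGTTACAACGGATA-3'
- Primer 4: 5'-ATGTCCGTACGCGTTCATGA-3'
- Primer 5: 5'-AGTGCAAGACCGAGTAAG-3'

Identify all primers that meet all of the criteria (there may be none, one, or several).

Primer 4 and Primer 5.

Primer 1 (18 nt, A=5 T=5 G=5 C=3): length 18 ✓; GC 8/18 = 44.4%, outside 44.7–56.6% ✗; 3' end GT has 1 G/C ✓ — fails.
Primer 2 (21 nt, A=6 T=7 G=4 C=4): length 21 ✓; GC 8/21 = 38.1%, outside 44.7–56.6% ✗; 3' end TT has 0 G/C, need ≥1 ✗ — fails.
Primer 3 (16 nt, A=5 T=4 G=5 C=2): length 16, outside 18–22 ✗; GC 7/16 = 43.8%, outside 44.7–56.6% ✗; 3' end TA has 0 G/C, need ≥1 ✗ — fails.
Primer 4 (20 nt, A=4 T=6 G=5 C=5): length 20 ✓; GC 10/20 = 50.0% ✓; 3' end GA has 1 G/C ✓ — passes.
Primer 5 (18 nt, A=7 T=2 G=6 C=3): length 18 ✓; GC 9/18 = 50.0% ✓; 3' end AG has 1 G/C ✓ — passes.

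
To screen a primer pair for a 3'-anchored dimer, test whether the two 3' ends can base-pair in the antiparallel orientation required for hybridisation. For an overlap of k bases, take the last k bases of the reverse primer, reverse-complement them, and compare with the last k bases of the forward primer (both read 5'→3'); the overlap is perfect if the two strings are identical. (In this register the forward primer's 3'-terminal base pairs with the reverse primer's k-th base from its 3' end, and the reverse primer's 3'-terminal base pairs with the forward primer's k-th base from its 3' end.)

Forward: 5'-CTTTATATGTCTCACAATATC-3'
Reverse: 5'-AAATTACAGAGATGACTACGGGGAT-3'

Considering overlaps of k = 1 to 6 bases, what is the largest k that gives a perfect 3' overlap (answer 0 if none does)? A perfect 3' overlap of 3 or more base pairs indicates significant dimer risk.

Longest perfect overlap: 3 complementary base pairs; significant dimer risk (threshold 3).

Last 6 bases (5'→3') — forward …AATATC, reverse …GGGGAT.
Reverse complement of the reverse primer's last 6 bases: ATCCCC; its first k bases are the reverse complement of the reverse primer's last k bases, so a perfect k-base overlap needs the forward primer's last k bases to equal them.
Comparing (forward last k vs required): k=1: C vs A ✗; k=2: TC vs AT ✗; k=3: ATC vs ATC ✓; k=4: TATC vs ATCC ✗; k=5: ATATC vs ATCCC ✗; k=6: AATATC vs ATCCCC ✗.
Only k = 3 is perfect, so the longest perfect 3' overlap is 3.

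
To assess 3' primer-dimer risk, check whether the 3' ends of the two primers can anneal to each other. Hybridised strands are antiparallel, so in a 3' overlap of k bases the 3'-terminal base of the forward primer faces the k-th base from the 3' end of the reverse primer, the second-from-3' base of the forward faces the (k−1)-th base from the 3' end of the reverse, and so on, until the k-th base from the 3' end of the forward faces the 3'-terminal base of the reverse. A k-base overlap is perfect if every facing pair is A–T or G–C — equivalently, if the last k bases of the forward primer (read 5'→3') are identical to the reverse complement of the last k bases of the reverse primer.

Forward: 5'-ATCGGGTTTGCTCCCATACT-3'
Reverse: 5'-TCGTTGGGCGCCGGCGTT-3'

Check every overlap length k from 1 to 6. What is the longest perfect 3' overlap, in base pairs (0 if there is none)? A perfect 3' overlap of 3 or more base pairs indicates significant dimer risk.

Longest perfect overlap: 0 complementary base pairs; below the dimer-risk threshold (threshold 3).

Last 6 bases (5'→3') — forward …CATACT, reverse …GGCGTT.
Reverse complement of the reverse primer's last 6 bases: AACGCC; its first k bases are the reverse complement of the reverse primer's last k bases, so a perfect k-base overlap needs the forward primer's last k bases to equal them.
Comparing (forward last k vs required): k=1: T vs A ✗; k=2: CT vs AA ✗; k=3: ACT vs AAC ✗; k=4: TACT vs AACG ✗; k=5: ATACT vs AACGC ✗; k=6: CATACT vs AACGCC ✗.
No overlap length from 1 to 6 is perfect, so the longest perfect 3' overlap is 0.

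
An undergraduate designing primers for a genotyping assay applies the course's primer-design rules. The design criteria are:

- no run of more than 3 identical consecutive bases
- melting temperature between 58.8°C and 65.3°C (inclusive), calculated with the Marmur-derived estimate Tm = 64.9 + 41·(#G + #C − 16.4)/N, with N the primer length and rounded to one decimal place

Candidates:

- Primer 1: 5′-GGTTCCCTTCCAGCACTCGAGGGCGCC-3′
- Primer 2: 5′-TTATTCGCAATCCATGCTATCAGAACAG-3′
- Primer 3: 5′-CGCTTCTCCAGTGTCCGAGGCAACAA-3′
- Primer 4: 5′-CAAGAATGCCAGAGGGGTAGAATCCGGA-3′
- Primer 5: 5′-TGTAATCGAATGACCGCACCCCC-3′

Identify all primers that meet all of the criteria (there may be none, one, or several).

Primer 3 only.

Primer 1 (27 nt, A=3 T=5 G=8 C=11): longest run = 3 ✓; Tm = 64.9 + 41·(19 − 16.4)/27 = 68.8°C, outside 58.8–65.3°C ✗ — fails.
Primer 2 (28 nt, A=9 T=8 G=4 C=7): longest run = 2 ✓; Tm = 64.9 + 41·(11 − 16.4)/28 = 57.0°C, outside 58.8–65.3°C ✗ — fails.
Primer 3 (26 nt, A=6 T=5 G=6 C=9): longest run = 2 ✓; Tm = 64.9 + 41·(15 − 16.4)/26 = 62.7°C ✓ — passes.
Primer 4 (28 nt, A=10 T=3 G=10 C=5): longest run = 4, exceeds 3 ✗; Tm = 64.9 + 41·(15 − 16.4)/28 = 62.9°C ✓ — fails.
Primer 5 (23 nt, A=6 T=4 G=4 C=9): longest run = 5, exceeds 3 ✗; Tm = 64.9 + 41·(13 − 16.4)/23 = 58.8°C ✓ — fails.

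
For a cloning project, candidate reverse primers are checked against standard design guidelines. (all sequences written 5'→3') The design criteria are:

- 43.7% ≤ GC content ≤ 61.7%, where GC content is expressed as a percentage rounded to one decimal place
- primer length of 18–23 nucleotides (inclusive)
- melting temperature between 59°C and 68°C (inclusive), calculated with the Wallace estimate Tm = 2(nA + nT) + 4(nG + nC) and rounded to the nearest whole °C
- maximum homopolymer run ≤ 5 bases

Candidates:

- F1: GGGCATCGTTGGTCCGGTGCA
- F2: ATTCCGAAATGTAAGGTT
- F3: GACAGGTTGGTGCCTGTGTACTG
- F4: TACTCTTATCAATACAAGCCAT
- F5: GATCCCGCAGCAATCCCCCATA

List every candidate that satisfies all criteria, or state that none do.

None of the candidates satisfy all criteria.

F1 (21 nt, A=2 T=5 G=9 C=5): GC 14/21 = 66.7%, outside 43.7–61.7% ✗; length 21 ✓; Tm = 2·7 + 4·14 = 70°C, outside 59–68°C ✗; longest run = 3 ✓ — fails.
F2 (18 nt, A=6 T=6 G=4 C=2): GC 6/18 = 33.3%, outside 43.7–61.7% ✗; length 18 ✓; Tm = 2·12 + 4·6 = 48°C, outside 59–68°C ✗; longest run = 3 ✓ — fails.
F3 (23 nt, A=3 T=7 G=9 C=4): GC 13/23 = 56.5% ✓; length 23 ✓; Tm = 2·10 + 4·13 = 72°C, outside 59–68°C ✗; longest run = 2 ✓ — fails.
F4 (22 nt, A=8 T=7 G=1 C=6): GC 7/22 = 31.8%, outside 43.7–61.7% ✗; length 22 ✓; Tm = 2·15 + 4·7 = 58°C, outside 59–68°C ✗; longest run = 2 ✓ — fails.
F5 (22 nt, A=6 T=3 G=3 C=10): GC 13/22 = 59.1% ✓; length 22 ✓; Tm = 2·9 + 4·13 = 70°C, outside 59–68°C ✗; longest run = 5 ✓ — fails.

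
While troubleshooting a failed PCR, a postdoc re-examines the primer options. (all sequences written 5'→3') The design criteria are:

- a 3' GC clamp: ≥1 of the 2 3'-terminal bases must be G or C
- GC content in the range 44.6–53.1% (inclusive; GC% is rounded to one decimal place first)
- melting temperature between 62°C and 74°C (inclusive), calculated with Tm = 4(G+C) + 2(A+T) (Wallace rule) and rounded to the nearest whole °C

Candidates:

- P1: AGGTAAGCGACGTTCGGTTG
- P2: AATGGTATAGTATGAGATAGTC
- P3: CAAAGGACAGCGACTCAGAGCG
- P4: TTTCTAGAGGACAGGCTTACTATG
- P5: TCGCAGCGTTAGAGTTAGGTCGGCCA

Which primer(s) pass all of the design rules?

P1 (20 nt, A=4 T=5 G=8 C=3): 3' end TG has 1 G/C ✓; GC 11/20 = 55.0%, outside 44.6–53.1% ✗; Tm = 2·9 + 4·11 = 62°C ✓ — fails.
P2 (22 nt, A=8 T=7 G=6 C=1): 3' end TC has 1 G/C ✓; GC 7/22 = 31.8%, outside 44.6–53.1% ✗; Tm = 2·15 + 4·7 = 58°C, outside 62–74°C ✗ — fails.
P3 (22 nt, A=8 T=1 G=7 C=6): 3' end CG has 2 G/C ✓; GC 13/22 = 59.1%, outside 44.6–53.1% ✗; Tm = 2·9 + 4·13 = 70°C ✓ — fails.
P4 (24 nt, A=6 T=8 G=6 C=4): 3' end TG has 1 G/C ✓; GC 10/24 = 41.7%, outside 44.6–53.1% ✗; Tm = 2·14 + 4·10 = 68°C ✓ — fails.
P5 (26 nt, A=5 T=6 G=9 C=6): 3' end CA has 1 G/C ✓; GC 15/26 = 57.7%, outside 44.6–53.1% ✗; Tm = 2·11 + 4·15 = 82°C, outside 62–74°C ✗ — fails.

None of the candidates satisfy all criteria.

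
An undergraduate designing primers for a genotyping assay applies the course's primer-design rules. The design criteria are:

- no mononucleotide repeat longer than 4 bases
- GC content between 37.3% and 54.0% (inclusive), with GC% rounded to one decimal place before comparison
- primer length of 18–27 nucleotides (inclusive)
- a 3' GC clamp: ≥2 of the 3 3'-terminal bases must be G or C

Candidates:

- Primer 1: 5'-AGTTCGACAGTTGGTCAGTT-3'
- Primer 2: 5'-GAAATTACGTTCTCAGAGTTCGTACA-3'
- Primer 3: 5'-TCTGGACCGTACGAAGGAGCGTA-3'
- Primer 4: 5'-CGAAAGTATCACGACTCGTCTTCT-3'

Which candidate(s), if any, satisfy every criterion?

Primer 1 (20 nt, A=4 T=7 G=6 C=3): longest run = 2 ✓; GC 9/20 = 45.0% ✓; length 20 ✓; 3' end GTT has 1 G/C, need ≥2 ✗ — fails.
Primer 2 (26 nt, A=8 T=8 G=5 C=5): longest run = 3 ✓; GC 10/26 = 38.5% ✓; length 26 ✓; 3' end ACA has 1 G/C, need ≥2 ✗ — fails.
Primer 3 (23 nt, A=6 T=4 G=8 C=5): longest run = 2 ✓; GC 13/23 = 56.5%, outside 37.3–54.0% ✗; length 23 ✓; 3' end GTA has 1 G/C, need ≥2 ✗ — fails.
Primer 4 (24 nt, A=6 T=7 G=4 C=7): longest run = 3 ✓; GC 11/24 = 45.8% ✓; length 24 ✓; 3' end TCT has 1 G/C, need ≥2 ✗ — fails.

None of the candidates satisfy all criteria.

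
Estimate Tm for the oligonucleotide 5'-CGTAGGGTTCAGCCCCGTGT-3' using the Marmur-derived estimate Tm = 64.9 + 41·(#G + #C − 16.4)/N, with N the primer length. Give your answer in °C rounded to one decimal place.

57.9°C

Base counts: A=2, T=5, G=7, C=6; G+C = 13, N = 20.
Tm = 64.9 + 41·(13 − 16.4)/20 = 64.9 + -139.40/20 = 57.9°C.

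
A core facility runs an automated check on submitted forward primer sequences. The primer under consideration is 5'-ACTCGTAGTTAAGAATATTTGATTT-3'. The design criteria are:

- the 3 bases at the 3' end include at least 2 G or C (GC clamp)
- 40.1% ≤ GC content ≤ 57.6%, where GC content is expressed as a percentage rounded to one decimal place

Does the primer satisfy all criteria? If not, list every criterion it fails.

Fails: GC clamp, GC content.

Base counts: A=8, T=11, G=4, C=2 (length 25).
GC clamp: 3' end TTT has 0 G/C, need ≥2 ✗
GC content: GC 6/25 = 24.0%, outside 40.1–57.6% ✗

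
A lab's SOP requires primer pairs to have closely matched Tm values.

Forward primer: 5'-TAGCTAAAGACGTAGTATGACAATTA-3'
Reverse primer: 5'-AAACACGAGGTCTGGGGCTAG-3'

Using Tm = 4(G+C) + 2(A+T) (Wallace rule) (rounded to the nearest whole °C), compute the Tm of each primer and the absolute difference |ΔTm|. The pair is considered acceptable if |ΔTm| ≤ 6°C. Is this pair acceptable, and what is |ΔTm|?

|ΔTm| = 2°C; the pair is acceptable.

Forward: A=11 T=7 G=5 C=3 → Tm = 2·18 + 4·8 = 68°C.
Reverse: A=6 T=3 G=8 C=4 → Tm = 2·9 + 4·12 = 66°C.
|ΔTm| = |68 − 66| = 2°C, ≤ 6°C.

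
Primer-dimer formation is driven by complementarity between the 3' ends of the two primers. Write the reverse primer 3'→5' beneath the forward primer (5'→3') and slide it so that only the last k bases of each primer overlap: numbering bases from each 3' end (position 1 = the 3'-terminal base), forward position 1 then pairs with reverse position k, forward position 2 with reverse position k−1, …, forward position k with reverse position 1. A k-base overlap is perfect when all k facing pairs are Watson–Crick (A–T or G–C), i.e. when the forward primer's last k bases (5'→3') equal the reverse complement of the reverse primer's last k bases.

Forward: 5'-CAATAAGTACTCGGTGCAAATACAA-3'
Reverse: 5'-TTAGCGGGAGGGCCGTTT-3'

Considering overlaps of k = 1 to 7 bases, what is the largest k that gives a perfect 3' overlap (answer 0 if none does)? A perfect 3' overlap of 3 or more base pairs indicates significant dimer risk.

Longest perfect overlap: 2 complementary base pairs; below the dimer-risk threshold (threshold 3).

Last 7 bases (5'→3') — forward …AATACAA, reverse …GCCGTTT.
Reverse complement of the reverse primer's last 7 bases: AAACGGC; its first k bases are the reverse complement of the reverse primer's last k bases, so a perfect k-base overlap needs the forward primer's last k bases to equal them.
Comparing (forward last k vs required): k=1: A vs A ✓; k=2: AA vs AA ✓; k=3: CAA vs AAA ✗; k=4: ACAA vs AAAC ✗; k=5: TACAA vs AAACG ✗; k=6: ATACAA vs AAACGG ✗; k=7: AATACAA vs AAACGGC ✗.
Perfect overlaps at k = 1, 2; the largest is 2.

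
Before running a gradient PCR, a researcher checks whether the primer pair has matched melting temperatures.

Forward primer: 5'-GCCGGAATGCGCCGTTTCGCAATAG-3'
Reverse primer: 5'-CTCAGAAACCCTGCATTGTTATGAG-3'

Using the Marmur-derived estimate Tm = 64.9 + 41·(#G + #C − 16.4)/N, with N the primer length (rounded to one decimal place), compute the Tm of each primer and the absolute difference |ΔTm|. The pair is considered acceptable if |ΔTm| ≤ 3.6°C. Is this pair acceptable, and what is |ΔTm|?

|ΔTm| = 6.6°C; the pair is not acceptable.

Forward: G+C = 15, N = 25 → Tm = 64.9 + 41·(15 − 16.4)/25 = 62.6°C.
Reverse: G+C = 11, N = 25 → Tm = 64.9 + 41·(11 − 16.4)/25 = 56.0°C.
|ΔTm| = |62.6 − 56.0| = 6.6°C, > 3.6°C.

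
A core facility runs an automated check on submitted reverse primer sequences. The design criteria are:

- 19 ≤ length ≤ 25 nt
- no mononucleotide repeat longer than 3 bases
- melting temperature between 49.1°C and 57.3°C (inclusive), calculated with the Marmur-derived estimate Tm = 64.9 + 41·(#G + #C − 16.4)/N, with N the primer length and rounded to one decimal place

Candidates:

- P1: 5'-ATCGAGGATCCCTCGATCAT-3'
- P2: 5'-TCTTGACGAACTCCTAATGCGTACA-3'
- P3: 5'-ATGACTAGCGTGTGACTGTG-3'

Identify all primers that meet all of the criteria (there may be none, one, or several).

P1 (20 nt, A=5 T=5 G=4 C=6): length 20 ✓; longest run = 3 ✓; Tm = 64.9 + 41·(10 − 16.4)/20 = 51.8°C ✓ — passes.
P2 (25 nt, A=7 T=7 G=4 C=7): length 25 ✓; longest run = 2 ✓; Tm = 64.9 + 41·(11 − 16.4)/25 = 56.0°C ✓ — passes.
P3 (20 nt, A=4 T=6 G=7 C=3): length 20 ✓; longest run = 1 ✓; Tm = 64.9 + 41·(10 − 16.4)/20 = 51.8°C ✓ — passes.

P1, P2 and P3.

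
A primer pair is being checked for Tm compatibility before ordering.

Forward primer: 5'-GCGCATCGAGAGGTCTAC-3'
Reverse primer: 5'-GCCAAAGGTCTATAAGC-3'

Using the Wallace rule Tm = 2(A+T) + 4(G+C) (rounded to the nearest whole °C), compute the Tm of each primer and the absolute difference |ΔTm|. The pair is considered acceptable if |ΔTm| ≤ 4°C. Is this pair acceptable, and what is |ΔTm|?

Forward: A=4 T=3 G=6 C=5 → Tm = 2·7 + 4·11 = 58°C.
Reverse: A=6 T=3 G=4 C=4 → Tm = 2·9 + 4·8 = 50°C.
|ΔTm| = |58 − 50| = 8°C, > 4°C.

|ΔTm| = 8°C; the pair is not acceptable.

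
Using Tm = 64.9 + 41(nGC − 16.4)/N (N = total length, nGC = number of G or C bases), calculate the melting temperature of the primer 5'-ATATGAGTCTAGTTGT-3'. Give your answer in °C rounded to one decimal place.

35.7°C

Base counts: A=4, T=7, G=4, C=1; G+C = 5, N = 16.
Tm = 64.9 + 41·(5 − 16.4)/16 = 64.9 + -467.40/16 = 35.7°C.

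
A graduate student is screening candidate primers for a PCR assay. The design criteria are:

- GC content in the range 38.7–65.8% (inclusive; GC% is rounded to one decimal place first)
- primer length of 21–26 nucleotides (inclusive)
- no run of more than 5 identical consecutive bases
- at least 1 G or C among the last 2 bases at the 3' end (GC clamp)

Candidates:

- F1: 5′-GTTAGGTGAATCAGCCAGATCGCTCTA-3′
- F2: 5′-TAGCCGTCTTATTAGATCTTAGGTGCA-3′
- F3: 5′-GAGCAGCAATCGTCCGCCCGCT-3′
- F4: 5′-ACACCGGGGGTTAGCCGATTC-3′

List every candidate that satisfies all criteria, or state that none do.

F4 only.

F1 (27 nt, A=7 T=7 G=7 C=6): GC 13/27 = 48.1% ✓; length 27, outside 21–26 ✗; longest run = 2 ✓; 3' end TA has 0 G/C, need ≥1 ✗ — fails.
F2 (27 nt, A=6 T=10 G=6 C=5): GC 11/27 = 40.7% ✓; length 27, outside 21–26 ✗; longest run = 2 ✓; 3' end CA has 1 G/C ✓ — fails.
F3 (22 nt, A=4 T=3 G=6 C=9): GC 15/22 = 68.2%, outside 38.7–65.8% ✗; length 22 ✓; longest run = 3 ✓; 3' end CT has 1 G/C ✓ — fails.
F4 (21 nt, A=4 T=4 G=7 C=6): GC 13/21 = 61.9% ✓; length 21 ✓; longest run = 5 ✓; 3' end TC has 1 G/C ✓ — passes.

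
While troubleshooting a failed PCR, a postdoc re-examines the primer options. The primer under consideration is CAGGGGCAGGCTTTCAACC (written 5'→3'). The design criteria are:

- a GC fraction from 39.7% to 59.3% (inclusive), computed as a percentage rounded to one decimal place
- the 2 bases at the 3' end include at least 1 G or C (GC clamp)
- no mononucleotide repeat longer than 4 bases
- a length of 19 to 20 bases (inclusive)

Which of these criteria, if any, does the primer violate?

Fails: GC content.

Base counts: A=4, T=3, G=6, C=6 (length 19).
GC content: GC 12/19 = 63.2%, outside 39.7–59.3% ✗
GC clamp: 3' end CC has 2 G/C ✓
homopolymer run: longest run = 4 ✓
length: length 19 ✓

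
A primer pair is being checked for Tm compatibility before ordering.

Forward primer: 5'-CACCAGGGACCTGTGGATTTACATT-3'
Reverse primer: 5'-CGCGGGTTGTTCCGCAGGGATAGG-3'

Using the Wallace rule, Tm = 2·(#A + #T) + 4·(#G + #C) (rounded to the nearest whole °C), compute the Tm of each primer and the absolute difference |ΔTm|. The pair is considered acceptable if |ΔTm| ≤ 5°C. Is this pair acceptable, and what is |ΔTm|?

|ΔTm| = 6°C; the pair is not acceptable.

Forward: A=6 T=7 G=6 C=6 → Tm = 2·13 + 4·12 = 74°C.
Reverse: A=3 T=5 G=11 C=5 → Tm = 2·8 + 4·16 = 80°C.
|ΔTm| = |74 − 80| = 6°C, > 5°C.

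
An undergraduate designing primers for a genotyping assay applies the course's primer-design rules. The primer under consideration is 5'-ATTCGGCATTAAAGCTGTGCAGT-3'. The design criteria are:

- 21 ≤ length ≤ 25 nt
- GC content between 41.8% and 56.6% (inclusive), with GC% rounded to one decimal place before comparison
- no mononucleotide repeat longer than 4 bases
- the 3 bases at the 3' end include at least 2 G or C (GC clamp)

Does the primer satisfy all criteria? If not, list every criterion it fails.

Base counts: A=6, T=7, G=6, C=4 (length 23).
length: length 23 ✓
GC content: GC 10/23 = 43.5% ✓
homopolymer run: longest run = 3 ✓
GC clamp: 3' end AGT has 1 G/C, need ≥2 ✗

Fails: GC clamp.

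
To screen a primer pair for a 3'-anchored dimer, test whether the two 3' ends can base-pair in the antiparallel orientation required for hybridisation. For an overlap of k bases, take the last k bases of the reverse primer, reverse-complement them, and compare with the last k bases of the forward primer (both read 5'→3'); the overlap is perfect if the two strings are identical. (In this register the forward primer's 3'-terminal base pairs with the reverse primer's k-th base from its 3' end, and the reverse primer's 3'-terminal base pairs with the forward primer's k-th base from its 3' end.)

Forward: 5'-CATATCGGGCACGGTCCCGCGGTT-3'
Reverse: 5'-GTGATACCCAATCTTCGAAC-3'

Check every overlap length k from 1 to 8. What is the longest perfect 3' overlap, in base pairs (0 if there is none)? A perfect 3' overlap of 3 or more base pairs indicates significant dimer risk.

Longest perfect overlap: 3 complementary base pairs; significant dimer risk (threshold 3).

Last 8 bases (5'→3') — forward …CCGCGGTT, reverse …CTTCGAAC.
Reverse complement of the reverse primer's last 8 bases: GTTCGAAG; its first k bases are the reverse complement of the reverse primer's last k bases, so a perfect k-base overlap needs the forward primer's last k bases to equal them.
Comparing (forward last k vs required): k=1: T vs G ✗; k=2: TT vs GT ✗; k=3: GTT vs GTT ✓; k=4: GGTT vs GTTC ✗; k=5: CGGTT vs GTTCG ✗; k=6: GCGGTT vs GTTCGA ✗; k=7: CGCGGTT vs GTTCGAA ✗; k=8: CCGCGGTT vs GTTCGAAG ✗.
Only k = 3 is perfect, so the longest perfect 3' overlap is 3.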